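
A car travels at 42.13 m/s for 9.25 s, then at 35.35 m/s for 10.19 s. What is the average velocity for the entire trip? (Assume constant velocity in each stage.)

d₁ = v₁t₁ = 42.13 × 9.25 = 389.7025 m
d₂ = v₂t₂ = 35.35 × 10.19 = 360.2165 m
d_total = 749.919 m, t_total = 19.44 s
v_avg = d_total/t_total = 749.919/19.44 = 38.58 m/s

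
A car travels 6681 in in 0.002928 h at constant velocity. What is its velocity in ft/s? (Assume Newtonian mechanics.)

d = 6681 in × 0.0254 = 169.697 m
t = 0.002928 h × 3600.0 = 10.5408 s
v = d / t = 169.697 / 10.5408 = 16.0991 m/s
v = 16.0991 m/s / 0.3048 = 52.82 ft/s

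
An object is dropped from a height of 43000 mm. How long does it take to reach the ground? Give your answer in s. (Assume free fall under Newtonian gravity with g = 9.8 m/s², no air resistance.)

h = 43000 mm × 0.001 = 43.0 m
t = √(2h/g) = √(2 × 43.0 / 9.8) = 2.962 s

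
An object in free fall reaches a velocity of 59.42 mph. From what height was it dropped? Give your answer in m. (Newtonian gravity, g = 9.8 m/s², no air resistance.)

v = 59.42 mph × 0.44704 = 26.5631 m/s
h = v² / (2g) = 26.5631² / (2 × 9.8) = 36.0 m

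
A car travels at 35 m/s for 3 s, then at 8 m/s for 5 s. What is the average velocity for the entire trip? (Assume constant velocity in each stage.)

d₁ = v₁t₁ = 35 × 3 = 105 m
d₂ = v₂t₂ = 8 × 5 = 40 m
d_total = 145 m, t_total = 8 s
v_avg = d_total/t_total = 145/8 = 18.12 m/s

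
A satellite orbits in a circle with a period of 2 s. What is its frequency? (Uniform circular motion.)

f = 1/T = 1/2 = 0.5 Hz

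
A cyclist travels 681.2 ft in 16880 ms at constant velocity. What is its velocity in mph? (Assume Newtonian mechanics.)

d = 681.2 ft × 0.3048 = 207.63 m
t = 16880 ms × 0.001 = 16.88 s
v = d / t = 207.63 / 16.88 = 12.3004 m/s
v = 12.3004 m/s / 0.44704 = 27.52 mph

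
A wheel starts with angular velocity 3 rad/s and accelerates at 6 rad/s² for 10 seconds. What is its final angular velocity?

ω = ω₀ + αt = 3 + 6 × 10 = 63 rad/s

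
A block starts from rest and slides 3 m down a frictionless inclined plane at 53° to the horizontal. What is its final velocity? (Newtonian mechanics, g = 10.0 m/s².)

a = g sin(θ) = 10.0 × sin(53°) = 7.9864 m/s²
v = √(2ad) = √(2 × 7.9864 × 3) = 6.92 m/s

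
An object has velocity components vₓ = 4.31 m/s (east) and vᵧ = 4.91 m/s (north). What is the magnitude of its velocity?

|v| = √(vₓ² + vᵧ²) = √(4.31² + 4.91²) = √(42.6842) = 6.53 m/s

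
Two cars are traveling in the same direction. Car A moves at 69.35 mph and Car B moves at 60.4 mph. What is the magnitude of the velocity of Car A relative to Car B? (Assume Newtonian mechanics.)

v_rel = |v_A - v_B| = |69.35 - 60.4| = 8.95 mph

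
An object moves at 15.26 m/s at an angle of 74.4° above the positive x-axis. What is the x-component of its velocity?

vₓ = v cos(θ) = 15.26 × cos(74.4°) = 4.1 m/s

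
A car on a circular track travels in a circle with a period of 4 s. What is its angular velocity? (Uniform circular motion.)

ω = 2π/T = 2π/4 = 1.5708 rad/s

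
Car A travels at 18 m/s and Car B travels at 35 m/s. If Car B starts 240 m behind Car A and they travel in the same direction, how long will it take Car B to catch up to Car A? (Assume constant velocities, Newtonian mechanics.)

Relative speed: v_rel = 35 - 18 = 17 m/s
Time to catch: t = d₀/v_rel = 240/17 = 14.12 s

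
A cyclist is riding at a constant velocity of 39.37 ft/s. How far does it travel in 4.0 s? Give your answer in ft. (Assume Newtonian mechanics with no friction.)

v = 39.37 ft/s × 0.3048 = 12.0 m/s
d = v × t = 12.0 × 4.0 = 48.0 m
d = 48.0 m / 0.3048 = 157.5 ft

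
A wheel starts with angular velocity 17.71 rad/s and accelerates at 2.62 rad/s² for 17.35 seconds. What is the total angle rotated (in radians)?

θ = ω₀t + ½αt² = 17.71×17.35 + ½×2.62×17.35² = 701.61 rad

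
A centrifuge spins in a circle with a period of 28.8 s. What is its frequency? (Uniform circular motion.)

f = 1/T = 1/28.8 = 0.0347 Hz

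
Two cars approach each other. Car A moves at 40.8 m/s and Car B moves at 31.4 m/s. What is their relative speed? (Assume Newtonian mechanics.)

v_rel = v_A + v_B = 40.8 + 31.4 = 72.2 m/s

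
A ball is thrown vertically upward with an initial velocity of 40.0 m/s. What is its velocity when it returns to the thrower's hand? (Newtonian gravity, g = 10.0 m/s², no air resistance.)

By conservation of energy (no air resistance), the ball returns to the throw height with the same speed as launch, but directed downward.
|v_ground| = v₀ = 40.0 m/s
v_ground = 40.0 m/s (downward)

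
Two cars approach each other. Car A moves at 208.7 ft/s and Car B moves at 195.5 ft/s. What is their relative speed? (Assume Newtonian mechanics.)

v_rel = v_A + v_B = 208.7 + 195.5 = 404.2 ft/s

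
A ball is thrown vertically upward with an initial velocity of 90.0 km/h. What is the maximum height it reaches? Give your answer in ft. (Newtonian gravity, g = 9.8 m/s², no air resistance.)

v₀ = 90.0 km/h × 0.2777777777777778 = 25.0 m/s
h_max = v₀² / (2g) = 25.0² / (2 × 9.8) = 625.0 / 19.6 = 31.8878 m
h_max = 31.8878 m / 0.3048 = 104.6 ft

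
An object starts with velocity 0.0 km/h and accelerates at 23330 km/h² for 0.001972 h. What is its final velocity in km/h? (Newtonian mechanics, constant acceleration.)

v₀ = 0.0 km/h × 0.2777777777777778 = 0.0 m/s
a = 23330 km/h² × 7.716049382716049e-05 = 1.80015 m/s²
t = 0.001972 h × 3600.0 = 7.0992 s
v = v₀ + a × t = 0.0 + 1.80015 × 7.0992 = 12.7796 m/s
v = 12.7796 m/s / 0.2777777777777778 = 46.01 km/h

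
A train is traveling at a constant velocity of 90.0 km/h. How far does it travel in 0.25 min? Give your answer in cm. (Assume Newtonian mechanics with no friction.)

v = 90.0 km/h × 0.2777777777777778 = 25.0 m/s
t = 0.25 min × 60.0 = 15.0 s
d = v × t = 25.0 × 15.0 = 375.0 m
d = 375.0 m / 0.01 = 37500 cm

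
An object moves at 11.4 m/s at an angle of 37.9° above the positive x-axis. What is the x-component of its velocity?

vₓ = v cos(θ) = 11.4 × cos(37.9°) = 9.0 m/s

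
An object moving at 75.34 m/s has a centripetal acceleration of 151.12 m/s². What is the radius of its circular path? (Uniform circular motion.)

r = v²/a_c = 75.34²/151.12 = 37.56 m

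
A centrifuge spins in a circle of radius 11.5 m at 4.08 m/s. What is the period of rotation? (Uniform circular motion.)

T = 2πr/v = 2π×11.5/4.08 = 17.71 s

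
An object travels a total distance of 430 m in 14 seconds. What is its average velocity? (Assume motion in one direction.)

v_avg = Δd / Δt = 430 / 14 = 30.71 m/s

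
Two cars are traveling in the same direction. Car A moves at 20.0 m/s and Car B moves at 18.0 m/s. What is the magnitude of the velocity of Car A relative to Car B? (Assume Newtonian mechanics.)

v_rel = |v_A - v_B| = |20.0 - 18.0| = 2.0 m/s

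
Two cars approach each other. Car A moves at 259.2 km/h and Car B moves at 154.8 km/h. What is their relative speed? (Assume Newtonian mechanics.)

v_rel = v_A + v_B = 259.2 + 154.8 = 414.0 km/h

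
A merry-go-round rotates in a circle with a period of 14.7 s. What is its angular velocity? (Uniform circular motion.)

ω = 2π/T = 2π/14.7 = 0.4274 rad/s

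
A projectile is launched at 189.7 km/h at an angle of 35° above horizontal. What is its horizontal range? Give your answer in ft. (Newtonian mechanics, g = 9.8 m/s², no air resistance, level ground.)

v₀ = 189.7 km/h × 0.2777777777777778 = 52.6944 m/s
R = v₀² × sin(2θ) / g = 52.6944² × sin(2 × 35°) / 9.8 = 2776.7 × 0.939693 / 9.8 = 266.25 m
R = 266.25 m / 0.3048 = 873.5 ft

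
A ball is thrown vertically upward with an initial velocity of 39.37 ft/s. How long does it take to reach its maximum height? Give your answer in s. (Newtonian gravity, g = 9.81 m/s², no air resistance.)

v₀ = 39.37 ft/s × 0.3048 = 12.0 m/s
t_up = v₀ / g = 12.0 / 9.81 = 1.223 s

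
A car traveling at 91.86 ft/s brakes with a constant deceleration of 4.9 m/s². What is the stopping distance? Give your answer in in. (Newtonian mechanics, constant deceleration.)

v₀ = 91.86 ft/s × 0.3048 = 27.9989 m/s
d = v₀² / (2a) = 27.9989² / (2 × 4.9) = 783.938 / 9.8 = 79.9937 m
d = 79.9937 m / 0.0254 = 3149 in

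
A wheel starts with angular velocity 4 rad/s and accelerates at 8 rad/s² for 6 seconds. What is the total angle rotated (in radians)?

θ = ω₀t + ½αt² = 4×6 + ½×8×6² = 168.0 rad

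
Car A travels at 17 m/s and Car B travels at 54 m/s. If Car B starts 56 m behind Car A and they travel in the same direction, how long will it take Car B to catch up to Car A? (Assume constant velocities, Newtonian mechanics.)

Relative speed: v_rel = 54 - 17 = 37 m/s
Time to catch: t = d₀/v_rel = 56/37 = 1.51 s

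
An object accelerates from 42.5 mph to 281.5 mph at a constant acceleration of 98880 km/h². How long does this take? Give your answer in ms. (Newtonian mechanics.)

v₀ = 42.5 mph × 0.44704 = 18.9992 m/s
v = 281.5 mph × 0.44704 = 125.842 m/s
a = 98880 km/h² × 7.716049382716049e-05 = 7.62963 m/s²
t = (v - v₀) / a = (125.842 - 18.9992) / 7.62963 = 14.0037 s
t = 14.0037 s / 0.001 = 14000 ms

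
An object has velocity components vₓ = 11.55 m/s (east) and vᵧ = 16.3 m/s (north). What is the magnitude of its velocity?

|v| = √(vₓ² + vᵧ²) = √(11.55² + 16.3²) = √(399.0925) = 19.98 m/s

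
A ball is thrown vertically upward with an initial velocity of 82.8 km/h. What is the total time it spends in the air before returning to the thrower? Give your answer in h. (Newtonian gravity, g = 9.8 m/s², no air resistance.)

v₀ = 82.8 km/h × 0.2777777777777778 = 23.0 m/s
t_total = 2 × v₀ / g = 2 × 23.0 / 9.8 = 4.69388 s
t_total = 4.69388 s / 3600.0 = 0.001304 h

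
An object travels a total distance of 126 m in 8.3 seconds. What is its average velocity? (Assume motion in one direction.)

v_avg = Δd / Δt = 126 / 8.3 = 15.18 m/s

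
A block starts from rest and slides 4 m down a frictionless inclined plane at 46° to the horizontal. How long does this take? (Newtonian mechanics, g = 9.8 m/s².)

a = g sin(θ) = 9.8 × sin(46°) = 7.0495 m/s²
t = √(2d/a) = √(2 × 4 / 7.0495) = 1.07 s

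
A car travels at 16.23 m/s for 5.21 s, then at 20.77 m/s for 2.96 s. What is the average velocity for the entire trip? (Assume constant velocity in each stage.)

d₁ = v₁t₁ = 16.23 × 5.21 = 84.5583 m
d₂ = v₂t₂ = 20.77 × 2.96 = 61.4792 m
d_total = 146.0375 m, t_total = 8.17 s
v_avg = d_total/t_total = 146.0375/8.17 = 17.87 m/s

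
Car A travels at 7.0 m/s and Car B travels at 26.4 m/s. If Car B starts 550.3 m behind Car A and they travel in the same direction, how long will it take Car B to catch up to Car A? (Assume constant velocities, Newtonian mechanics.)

Relative speed: v_rel = 26.4 - 7.0 = 19.4 m/s
Time to catch: t = d₀/v_rel = 550.3/19.4 = 28.37 s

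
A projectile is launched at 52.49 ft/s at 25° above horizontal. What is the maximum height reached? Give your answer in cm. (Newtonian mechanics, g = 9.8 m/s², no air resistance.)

v₀ = 52.49 ft/s × 0.3048 = 15.999 m/s
H = v₀² × sin²(θ) / (2g) = 15.999² × sin(25°)² / (2 × 9.8) = 255.968 × 0.178606 / 19.6 = 2.33252 m
H = 2.33252 m / 0.01 = 233.3 cm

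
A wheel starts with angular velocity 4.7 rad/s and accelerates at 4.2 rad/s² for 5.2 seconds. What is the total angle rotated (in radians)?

θ = ω₀t + ½αt² = 4.7×5.2 + ½×4.2×5.2² = 81.22 rad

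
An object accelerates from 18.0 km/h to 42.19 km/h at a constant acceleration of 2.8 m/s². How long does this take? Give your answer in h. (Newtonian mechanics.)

v₀ = 18.0 km/h × 0.2777777777777778 = 5.0 m/s
v = 42.19 km/h × 0.2777777777777778 = 11.7194 m/s
t = (v - v₀) / a = (11.7194 - 5.0) / 2.8 = 2.39979 s
t = 2.39979 s / 3600.0 = 0.0006666 h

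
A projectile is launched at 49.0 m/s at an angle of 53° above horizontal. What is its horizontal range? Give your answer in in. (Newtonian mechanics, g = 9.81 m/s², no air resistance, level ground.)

R = v₀² × sin(2θ) / g = 49.0² × sin(2 × 53°) / 9.81 = 2401.0 × 0.961262 / 9.81 = 235.269 m
R = 235.269 m / 0.0254 = 9263 in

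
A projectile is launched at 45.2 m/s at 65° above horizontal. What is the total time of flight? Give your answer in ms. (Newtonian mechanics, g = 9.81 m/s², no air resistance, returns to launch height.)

T = 2 × v₀ × sin(θ) / g = 2 × 45.2 × sin(65°) / 9.81 = 2 × 45.2 × 0.906308 / 9.81 = 8.35171 s
T = 8.35171 s / 0.001 = 8352 ms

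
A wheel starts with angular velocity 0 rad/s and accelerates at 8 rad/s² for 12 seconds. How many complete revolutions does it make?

θ = ω₀t + ½αt² = 0×12 + ½×8×12² = 576.0 rad
Total revolutions = θ/(2π) = 576.0/(2π) = 91.67
Complete revolutions = ⌊91.67⌋ = 91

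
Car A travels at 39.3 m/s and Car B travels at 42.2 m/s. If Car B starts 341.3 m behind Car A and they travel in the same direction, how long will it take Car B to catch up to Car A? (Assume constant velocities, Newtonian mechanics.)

Relative speed: v_rel = 42.2 - 39.3 = 2.9 m/s
Time to catch: t = d₀/v_rel = 341.3/2.9 = 117.69 s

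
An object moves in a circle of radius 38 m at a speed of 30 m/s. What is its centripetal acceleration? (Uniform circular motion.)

a_c = v²/r = 30²/38 = 900/38 = 23.68 m/s²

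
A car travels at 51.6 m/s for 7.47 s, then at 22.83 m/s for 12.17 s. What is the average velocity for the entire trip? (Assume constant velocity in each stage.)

d₁ = v₁t₁ = 51.6 × 7.47 = 385.452 m
d₂ = v₂t₂ = 22.83 × 12.17 = 277.8411 m
d_total = 663.2931 m, t_total = 19.64 s
v_avg = d_total/t_total = 663.2931/19.64 = 33.77 m/s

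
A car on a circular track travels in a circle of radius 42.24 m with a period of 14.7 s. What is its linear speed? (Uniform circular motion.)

v = 2πr/T = 2π×42.24/14.7 = 18.05 m/s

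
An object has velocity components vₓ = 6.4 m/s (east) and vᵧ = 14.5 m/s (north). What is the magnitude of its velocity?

|v| = √(vₓ² + vᵧ²) = √(6.4² + 14.5²) = √(251.21) = 15.85 m/s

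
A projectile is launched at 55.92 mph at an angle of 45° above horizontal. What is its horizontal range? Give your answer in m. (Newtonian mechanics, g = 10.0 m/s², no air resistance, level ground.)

v₀ = 55.92 mph × 0.44704 = 24.9985 m/s
R = v₀² × sin(2θ) / g = 24.9985² × sin(2 × 45°) / 10.0 = 624.925 × 1.0 / 10.0 = 62.49 m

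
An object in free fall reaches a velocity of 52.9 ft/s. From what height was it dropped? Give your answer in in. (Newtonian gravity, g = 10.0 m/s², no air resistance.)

v = 52.9 ft/s × 0.3048 = 16.1239 m/s
h = v² / (2g) = 16.1239² / (2 × 10.0) = 12.999 m
h = 12.999 m / 0.0254 = 511.8 in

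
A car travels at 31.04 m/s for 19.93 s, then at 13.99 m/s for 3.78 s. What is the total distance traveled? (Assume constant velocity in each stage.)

d₁ = v₁t₁ = 31.04 × 19.93 = 618.6272 m
d₂ = v₂t₂ = 13.99 × 3.78 = 52.8822 m
d_total = 618.6272 + 52.8822 = 671.51 m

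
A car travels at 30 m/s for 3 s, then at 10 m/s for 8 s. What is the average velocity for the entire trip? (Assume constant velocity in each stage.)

d₁ = v₁t₁ = 30 × 3 = 90 m
d₂ = v₂t₂ = 10 × 8 = 80 m
d_total = 170 m, t_total = 11 s
v_avg = d_total/t_total = 170/11 = 15.45 m/s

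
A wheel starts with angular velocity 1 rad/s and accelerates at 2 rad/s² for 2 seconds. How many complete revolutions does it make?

θ = ω₀t + ½αt² = 1×2 + ½×2×2² = 6.0 rad
Total revolutions = θ/(2π) = 6.0/(2π) = 0.95
Complete revolutions = ⌊0.95⌋ = 0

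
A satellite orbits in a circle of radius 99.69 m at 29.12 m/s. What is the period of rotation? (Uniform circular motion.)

T = 2πr/v = 2π×99.69/29.12 = 21.51 s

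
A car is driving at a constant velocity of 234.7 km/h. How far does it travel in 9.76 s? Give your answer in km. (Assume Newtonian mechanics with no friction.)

v = 234.7 km/h × 0.2777777777777778 = 65.1944 m/s
d = v × t = 65.1944 × 9.76 = 636.297 m
d = 636.297 m / 1000.0 = 0.6363 km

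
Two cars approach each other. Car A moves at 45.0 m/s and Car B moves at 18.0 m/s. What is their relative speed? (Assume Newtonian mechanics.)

v_rel = v_A + v_B = 45.0 + 18.0 = 63.0 m/s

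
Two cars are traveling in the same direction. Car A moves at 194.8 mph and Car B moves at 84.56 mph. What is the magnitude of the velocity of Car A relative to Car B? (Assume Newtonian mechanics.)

v_rel = |v_A - v_B| = |194.8 - 84.56| = 110.24 mph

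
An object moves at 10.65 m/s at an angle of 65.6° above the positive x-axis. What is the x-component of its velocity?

vₓ = v cos(θ) = 10.65 × cos(65.6°) = 4.4 m/s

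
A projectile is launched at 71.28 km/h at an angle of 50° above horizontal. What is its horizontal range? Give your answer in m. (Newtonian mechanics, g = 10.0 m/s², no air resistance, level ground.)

v₀ = 71.28 km/h × 0.2777777777777778 = 19.8 m/s
R = v₀² × sin(2θ) / g = 19.8² × sin(2 × 50°) / 10.0 = 392.04 × 0.984808 / 10.0 = 38.61 m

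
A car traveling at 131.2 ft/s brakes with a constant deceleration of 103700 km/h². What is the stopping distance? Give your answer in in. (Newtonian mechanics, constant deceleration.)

v₀ = 131.2 ft/s × 0.3048 = 39.9898 m/s
a = 103700 km/h² × 7.716049382716049e-05 = 8.00154 m/s²
d = v₀² / (2a) = 39.9898² / (2 × 8.00154) = 1599.18 / 16.0031 = 99.9294 m
d = 99.9294 m / 0.0254 = 3934 in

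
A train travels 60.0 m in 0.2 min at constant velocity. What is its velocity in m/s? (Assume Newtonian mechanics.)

t = 0.2 min × 60.0 = 12.0 s
v = d / t = 60.0 / 12.0 = 5.0 m/s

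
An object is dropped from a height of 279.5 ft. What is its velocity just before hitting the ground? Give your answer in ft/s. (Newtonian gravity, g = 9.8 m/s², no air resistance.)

h = 279.5 ft × 0.3048 = 85.1916 m
v = √(2gh) = √(2 × 9.8 × 85.1916) = 40.8626 m/s
v = 40.8626 m/s / 0.3048 = 134.1 ft/s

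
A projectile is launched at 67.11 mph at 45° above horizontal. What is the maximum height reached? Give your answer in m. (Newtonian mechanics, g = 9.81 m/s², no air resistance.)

v₀ = 67.11 mph × 0.44704 = 30.0009 m/s
H = v₀² × sin²(θ) / (2g) = 30.0009² × sin(45°)² / (2 × 9.81) = 900.054 × 0.5 / 19.62 = 22.94 m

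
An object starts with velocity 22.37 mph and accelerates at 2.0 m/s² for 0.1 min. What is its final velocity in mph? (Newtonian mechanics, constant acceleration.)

v₀ = 22.37 mph × 0.44704 = 10.0003 m/s
t = 0.1 min × 60.0 = 6.0 s
v = v₀ + a × t = 10.0003 + 2.0 × 6.0 = 22.0003 m/s
v = 22.0003 m/s / 0.44704 = 49.21 mph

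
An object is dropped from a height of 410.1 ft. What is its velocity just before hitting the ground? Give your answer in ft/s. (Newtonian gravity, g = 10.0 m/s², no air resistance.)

h = 410.1 ft × 0.3048 = 124.998 m
v = √(2gh) = √(2 × 10.0 × 124.998) = 49.9996 m/s
v = 49.9996 m/s / 0.3048 = 164.0 ft/s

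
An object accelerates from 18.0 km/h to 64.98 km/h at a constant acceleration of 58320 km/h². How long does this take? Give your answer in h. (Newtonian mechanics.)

v₀ = 18.0 km/h × 0.2777777777777778 = 5.0 m/s
v = 64.98 km/h × 0.2777777777777778 = 18.05 m/s
a = 58320 km/h² × 7.716049382716049e-05 = 4.5 m/s²
t = (v - v₀) / a = (18.05 - 5.0) / 4.5 = 2.9 s
t = 2.9 s / 3600.0 = 0.0008056 h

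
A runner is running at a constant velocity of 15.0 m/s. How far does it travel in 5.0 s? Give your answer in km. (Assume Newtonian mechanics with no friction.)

d = v × t = 15.0 × 5.0 = 75.0 m
d = 75.0 m / 1000.0 = 0.075 km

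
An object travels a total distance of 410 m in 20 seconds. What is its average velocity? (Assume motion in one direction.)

v_avg = Δd / Δt = 410 / 20 = 20.5 m/s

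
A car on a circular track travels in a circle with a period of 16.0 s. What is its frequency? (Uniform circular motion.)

f = 1/T = 1/16.0 = 0.0625 Hz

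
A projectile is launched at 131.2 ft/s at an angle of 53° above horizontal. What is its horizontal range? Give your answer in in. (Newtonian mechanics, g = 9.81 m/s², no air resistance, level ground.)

v₀ = 131.2 ft/s × 0.3048 = 39.9898 m/s
R = v₀² × sin(2θ) / g = 39.9898² × sin(2 × 53°) / 9.81 = 1599.18 × 0.961262 / 9.81 = 156.7 m
R = 156.7 m / 0.0254 = 6169 in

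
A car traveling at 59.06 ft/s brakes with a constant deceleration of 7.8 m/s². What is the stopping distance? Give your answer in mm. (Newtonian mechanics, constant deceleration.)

v₀ = 59.06 ft/s × 0.3048 = 18.0015 m/s
d = v₀² / (2a) = 18.0015² / (2 × 7.8) = 324.054 / 15.6 = 20.7727 m
d = 20.7727 m / 0.001 = 20770 mm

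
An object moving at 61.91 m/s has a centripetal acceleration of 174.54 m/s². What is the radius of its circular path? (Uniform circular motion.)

r = v²/a_c = 61.91²/174.54 = 21.96 m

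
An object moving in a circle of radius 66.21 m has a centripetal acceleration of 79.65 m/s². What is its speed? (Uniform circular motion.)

v = √(a_c × r) = √(79.65 × 66.21) = 72.62 m/s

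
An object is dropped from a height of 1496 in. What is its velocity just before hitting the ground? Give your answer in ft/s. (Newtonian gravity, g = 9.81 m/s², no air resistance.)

h = 1496 in × 0.0254 = 37.9984 m
v = √(2gh) = √(2 × 9.81 × 37.9984) = 27.3044 m/s
v = 27.3044 m/s / 0.3048 = 89.58 ft/s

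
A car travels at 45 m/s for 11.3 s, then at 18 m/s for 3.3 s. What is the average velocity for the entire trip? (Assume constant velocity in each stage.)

d₁ = v₁t₁ = 45 × 11.3 = 508.5 m
d₂ = v₂t₂ = 18 × 3.3 = 59.4 m
d_total = 567.9 m, t_total = 14.6 s
v_avg = d_total/t_total = 567.9/14.6 = 38.9 m/s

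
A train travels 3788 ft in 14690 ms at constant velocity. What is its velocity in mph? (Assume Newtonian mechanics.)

d = 3788 ft × 0.3048 = 1154.58 m
t = 14690 ms × 0.001 = 14.69 s
v = d / t = 1154.58 / 14.69 = 78.5963 m/s
v = 78.5963 m/s / 0.44704 = 175.8 mph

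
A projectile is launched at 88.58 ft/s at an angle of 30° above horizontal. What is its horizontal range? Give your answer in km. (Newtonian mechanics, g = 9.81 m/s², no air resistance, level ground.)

v₀ = 88.58 ft/s × 0.3048 = 26.9992 m/s
R = v₀² × sin(2θ) / g = 26.9992² × sin(2 × 30°) / 9.81 = 728.957 × 0.866025 / 9.81 = 64.3522 m
R = 64.3522 m / 1000.0 = 0.06435 km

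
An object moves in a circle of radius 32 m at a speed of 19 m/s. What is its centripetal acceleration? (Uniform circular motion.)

a_c = v²/r = 19²/32 = 361/32 = 11.28 m/s²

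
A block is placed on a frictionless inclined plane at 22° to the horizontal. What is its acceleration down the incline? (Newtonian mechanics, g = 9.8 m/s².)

a = g sin(θ) = 9.8 × sin(22°) = 9.8 × 0.3746 = 3.67 m/s²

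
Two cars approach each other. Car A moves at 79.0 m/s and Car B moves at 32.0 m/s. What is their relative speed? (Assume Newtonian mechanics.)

v_rel = v_A + v_B = 79.0 + 32.0 = 111.0 m/s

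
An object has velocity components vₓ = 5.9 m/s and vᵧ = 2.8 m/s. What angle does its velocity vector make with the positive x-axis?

θ = arctan(vᵧ/vₓ) = arctan(2.8/5.9) = 25.39°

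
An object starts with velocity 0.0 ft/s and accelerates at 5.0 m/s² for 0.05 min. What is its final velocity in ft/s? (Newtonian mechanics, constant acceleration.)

v₀ = 0.0 ft/s × 0.3048 = 0.0 m/s
t = 0.05 min × 60.0 = 3.0 s
v = v₀ + a × t = 0.0 + 5.0 × 3.0 = 15.0 m/s
v = 15.0 m/s / 0.3048 = 49.21 ft/s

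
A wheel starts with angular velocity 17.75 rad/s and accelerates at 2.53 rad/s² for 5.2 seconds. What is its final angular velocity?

ω = ω₀ + αt = 17.75 + 2.53 × 5.2 = 30.91 rad/s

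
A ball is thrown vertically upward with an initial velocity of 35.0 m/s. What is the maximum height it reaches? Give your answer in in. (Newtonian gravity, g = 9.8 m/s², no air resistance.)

h_max = v₀² / (2g) = 35.0² / (2 × 9.8) = 1225.0 / 19.6 = 62.5 m
h_max = 62.5 m / 0.0254 = 2461 in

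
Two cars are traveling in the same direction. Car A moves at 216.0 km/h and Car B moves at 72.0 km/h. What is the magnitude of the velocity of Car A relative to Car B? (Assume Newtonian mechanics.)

v_rel = |v_A - v_B| = |216.0 - 72.0| = 144.0 km/h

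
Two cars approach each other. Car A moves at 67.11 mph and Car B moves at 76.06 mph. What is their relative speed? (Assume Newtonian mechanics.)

v_rel = v_A + v_B = 67.11 + 76.06 = 143.17 mph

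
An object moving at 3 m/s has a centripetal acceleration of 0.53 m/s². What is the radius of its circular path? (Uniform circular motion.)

r = v²/a_c = 3²/0.53 = 16.98 m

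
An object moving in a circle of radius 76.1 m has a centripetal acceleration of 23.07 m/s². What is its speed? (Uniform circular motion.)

v = √(a_c × r) = √(23.07 × 76.1) = 41.9 m/s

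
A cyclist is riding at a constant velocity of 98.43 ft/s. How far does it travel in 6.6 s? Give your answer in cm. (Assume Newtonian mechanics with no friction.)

v = 98.43 ft/s × 0.3048 = 30.0015 m/s
d = v × t = 30.0015 × 6.6 = 198.01 m
d = 198.01 m / 0.01 = 19800 cm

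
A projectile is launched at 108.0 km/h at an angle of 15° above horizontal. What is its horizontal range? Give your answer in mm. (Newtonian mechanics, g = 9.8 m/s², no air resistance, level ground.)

v₀ = 108.0 km/h × 0.2777777777777778 = 30.0 m/s
R = v₀² × sin(2θ) / g = 30.0² × sin(2 × 15°) / 9.8 = 900.0 × 0.5 / 9.8 = 45.9184 m
R = 45.9184 m / 0.001 = 45920 mm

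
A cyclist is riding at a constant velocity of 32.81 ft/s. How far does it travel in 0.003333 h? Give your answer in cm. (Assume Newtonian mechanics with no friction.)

v = 32.81 ft/s × 0.3048 = 10.0005 m/s
t = 0.003333 h × 3600.0 = 11.9988 s
d = v × t = 10.0005 × 11.9988 = 119.994 m
d = 119.994 m / 0.01 = 12000 cm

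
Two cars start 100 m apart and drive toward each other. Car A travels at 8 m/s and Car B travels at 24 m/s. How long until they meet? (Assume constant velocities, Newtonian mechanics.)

Combined speed: v_combined = 8 + 24 = 32 m/s
Time to meet: t = d/v_combined = 100/32 = 3.12 s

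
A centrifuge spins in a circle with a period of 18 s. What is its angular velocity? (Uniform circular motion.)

ω = 2π/T = 2π/18 = 0.3491 rad/s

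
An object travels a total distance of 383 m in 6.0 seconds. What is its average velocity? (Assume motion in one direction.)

v_avg = Δd / Δt = 383 / 6.0 = 63.83 m/s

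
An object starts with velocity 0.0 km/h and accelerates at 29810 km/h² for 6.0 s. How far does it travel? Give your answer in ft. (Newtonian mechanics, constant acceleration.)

v₀ = 0.0 km/h × 0.2777777777777778 = 0.0 m/s
a = 29810 km/h² × 7.716049382716049e-05 = 2.30015 m/s²
d = v₀ × t + ½ × a × t² = 0.0 × 6.0 + 0.5 × 2.30015 × 6.0² = 41.4027 m
d = 41.4027 m / 0.3048 = 135.8 ft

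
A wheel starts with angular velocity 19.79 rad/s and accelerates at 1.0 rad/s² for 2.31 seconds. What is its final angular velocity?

ω = ω₀ + αt = 19.79 + 1.0 × 2.31 = 22.1 rad/s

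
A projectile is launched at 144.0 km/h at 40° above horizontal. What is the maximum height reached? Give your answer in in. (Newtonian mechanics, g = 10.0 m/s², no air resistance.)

v₀ = 144.0 km/h × 0.2777777777777778 = 40.0 m/s
H = v₀² × sin²(θ) / (2g) = 40.0² × sin(40°)² / (2 × 10.0) = 1600.0 × 0.413176 / 20.0 = 33.0541 m
H = 33.0541 m / 0.0254 = 1301 in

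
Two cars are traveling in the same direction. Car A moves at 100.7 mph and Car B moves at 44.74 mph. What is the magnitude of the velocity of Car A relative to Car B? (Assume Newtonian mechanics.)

v_rel = |v_A - v_B| = |100.7 - 44.74| = 55.96 mph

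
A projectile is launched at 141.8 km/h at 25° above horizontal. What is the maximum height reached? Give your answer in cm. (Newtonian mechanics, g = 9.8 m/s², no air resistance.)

v₀ = 141.8 km/h × 0.2777777777777778 = 39.3889 m/s
H = v₀² × sin²(θ) / (2g) = 39.3889² × sin(25°)² / (2 × 9.8) = 1551.49 × 0.178606 / 19.6 = 14.138 m
H = 14.138 m / 0.01 = 1414 cm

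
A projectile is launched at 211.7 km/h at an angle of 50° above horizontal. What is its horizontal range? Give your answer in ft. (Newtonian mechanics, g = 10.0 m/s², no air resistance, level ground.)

v₀ = 211.7 km/h × 0.2777777777777778 = 58.8056 m/s
R = v₀² × sin(2θ) / g = 58.8056² × sin(2 × 50°) / 10.0 = 3458.1 × 0.984808 / 10.0 = 340.556 m
R = 340.556 m / 0.3048 = 1117 ft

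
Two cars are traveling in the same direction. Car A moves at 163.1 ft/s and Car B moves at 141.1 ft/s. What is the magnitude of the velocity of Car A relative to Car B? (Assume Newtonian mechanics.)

v_rel = |v_A - v_B| = |163.1 - 141.1| = 22.0 ft/s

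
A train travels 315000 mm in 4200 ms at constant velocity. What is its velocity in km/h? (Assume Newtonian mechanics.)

d = 315000 mm × 0.001 = 315.0 m
t = 4200 ms × 0.001 = 4.2 s
v = d / t = 315.0 / 4.2 = 75.0 m/s
v = 75.0 m/s / 0.2777777777777778 = 270.0 km/h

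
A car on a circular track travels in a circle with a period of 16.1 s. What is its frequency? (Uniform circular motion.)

f = 1/T = 1/16.1 = 0.0621 Hz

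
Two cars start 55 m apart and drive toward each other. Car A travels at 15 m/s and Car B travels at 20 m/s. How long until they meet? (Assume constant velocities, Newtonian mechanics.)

Combined speed: v_combined = 15 + 20 = 35 m/s
Time to meet: t = d/v_combined = 55/35 = 1.57 s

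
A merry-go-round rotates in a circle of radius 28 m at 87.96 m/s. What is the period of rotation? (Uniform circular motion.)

T = 2πr/v = 2π×28/87.96 = 2.0 s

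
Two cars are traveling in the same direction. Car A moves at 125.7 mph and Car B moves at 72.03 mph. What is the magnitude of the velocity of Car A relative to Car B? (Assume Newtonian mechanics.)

v_rel = |v_A - v_B| = |125.7 - 72.03| = 53.67 mph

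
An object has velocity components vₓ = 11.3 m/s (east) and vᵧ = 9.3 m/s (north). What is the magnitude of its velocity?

|v| = √(vₓ² + vᵧ²) = √(11.3² + 9.3²) = √(214.18) = 14.63 m/s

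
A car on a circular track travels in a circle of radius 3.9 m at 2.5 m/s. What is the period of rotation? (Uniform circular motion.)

T = 2πr/v = 2π×3.9/2.5 = 9.8 s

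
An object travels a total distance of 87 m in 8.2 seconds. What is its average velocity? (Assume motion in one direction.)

v_avg = Δd / Δt = 87 / 8.2 = 10.61 m/s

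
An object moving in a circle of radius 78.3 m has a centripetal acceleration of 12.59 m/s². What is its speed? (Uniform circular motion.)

v = √(a_c × r) = √(12.59 × 78.3) = 31.4 m/s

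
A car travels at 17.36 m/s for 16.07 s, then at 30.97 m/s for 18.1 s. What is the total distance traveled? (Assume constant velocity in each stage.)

d₁ = v₁t₁ = 17.36 × 16.07 = 278.9752 m
d₂ = v₂t₂ = 30.97 × 18.1 = 560.557 m
d_total = 278.9752 + 560.557 = 839.53 m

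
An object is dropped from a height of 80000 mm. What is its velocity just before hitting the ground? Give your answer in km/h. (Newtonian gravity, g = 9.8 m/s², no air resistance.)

h = 80000 mm × 0.001 = 80.0 m
v = √(2gh) = √(2 × 9.8 × 80.0) = 39.598 m/s
v = 39.598 m/s / 0.2777777777777778 = 142.6 km/h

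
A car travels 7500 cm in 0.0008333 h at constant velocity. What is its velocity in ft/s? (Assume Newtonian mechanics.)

d = 7500 cm × 0.01 = 75.0 m
t = 0.0008333 h × 3600.0 = 2.99988 s
v = d / t = 75.0 / 2.99988 = 25.001 m/s
v = 25.001 m/s / 0.3048 = 82.02 ft/s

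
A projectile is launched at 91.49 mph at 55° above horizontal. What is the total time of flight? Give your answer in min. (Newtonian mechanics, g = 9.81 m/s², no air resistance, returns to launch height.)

v₀ = 91.49 mph × 0.44704 = 40.8997 m/s
T = 2 × v₀ × sin(θ) / g = 2 × 40.8997 × sin(55°) / 9.81 = 2 × 40.8997 × 0.819152 / 9.81 = 6.83039 s
T = 6.83039 s / 60.0 = 0.1138 min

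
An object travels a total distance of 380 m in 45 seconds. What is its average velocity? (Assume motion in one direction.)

v_avg = Δd / Δt = 380 / 45 = 8.44 m/s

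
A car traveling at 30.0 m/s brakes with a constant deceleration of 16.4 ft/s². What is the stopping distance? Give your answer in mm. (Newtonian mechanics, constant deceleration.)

a = 16.4 ft/s² × 0.3048 = 4.99872 m/s²
d = v₀² / (2a) = 30.0² / (2 × 4.99872) = 900.0 / 9.99744 = 90.023 m
d = 90.023 m / 0.001 = 90020 mm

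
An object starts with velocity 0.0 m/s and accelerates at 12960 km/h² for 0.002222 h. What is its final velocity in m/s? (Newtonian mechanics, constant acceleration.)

a = 12960 km/h² × 7.716049382716049e-05 = 1.0 m/s²
t = 0.002222 h × 3600.0 = 7.9992 s
v = v₀ + a × t = 0.0 + 1.0 × 7.9992 = 7.999 m/s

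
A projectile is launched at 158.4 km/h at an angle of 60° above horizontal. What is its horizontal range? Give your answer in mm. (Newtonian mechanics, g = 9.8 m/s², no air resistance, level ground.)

v₀ = 158.4 km/h × 0.2777777777777778 = 44.0 m/s
R = v₀² × sin(2θ) / g = 44.0² × sin(2 × 60°) / 9.8 = 1936.0 × 0.866025 / 9.8 = 171.084 m
R = 171.084 m / 0.001 = 171100 mm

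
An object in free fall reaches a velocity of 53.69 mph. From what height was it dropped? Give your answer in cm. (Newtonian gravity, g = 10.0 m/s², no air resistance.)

v = 53.69 mph × 0.44704 = 24.0016 m/s
h = v² / (2g) = 24.0016² / (2 × 10.0) = 28.8038 m
h = 28.8038 m / 0.01 = 2880 cm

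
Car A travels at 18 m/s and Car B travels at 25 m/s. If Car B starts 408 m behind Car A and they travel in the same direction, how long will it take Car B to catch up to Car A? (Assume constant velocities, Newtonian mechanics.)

Relative speed: v_rel = 25 - 18 = 7 m/s
Time to catch: t = d₀/v_rel = 408/7 = 58.29 s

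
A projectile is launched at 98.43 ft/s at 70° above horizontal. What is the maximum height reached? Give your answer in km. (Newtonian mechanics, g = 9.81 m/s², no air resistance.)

v₀ = 98.43 ft/s × 0.3048 = 30.0015 m/s
H = v₀² × sin²(θ) / (2g) = 30.0015² × sin(70°)² / (2 × 9.81) = 900.09 × 0.883022 / 19.62 = 40.5096 m
H = 40.5096 m / 1000.0 = 0.04051 km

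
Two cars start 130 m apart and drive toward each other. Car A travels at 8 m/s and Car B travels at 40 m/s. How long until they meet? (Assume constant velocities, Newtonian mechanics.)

Combined speed: v_combined = 8 + 40 = 48 m/s
Time to meet: t = d/v_combined = 130/48 = 2.71 s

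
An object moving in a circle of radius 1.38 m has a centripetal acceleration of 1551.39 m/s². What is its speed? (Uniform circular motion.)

v = √(a_c × r) = √(1551.39 × 1.38) = 46.27 m/s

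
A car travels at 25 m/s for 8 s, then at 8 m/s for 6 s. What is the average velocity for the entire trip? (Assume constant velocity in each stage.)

d₁ = v₁t₁ = 25 × 8 = 200 m
d₂ = v₂t₂ = 8 × 6 = 48 m
d_total = 248 m, t_total = 14 s
v_avg = d_total/t_total = 248/14 = 17.71 m/s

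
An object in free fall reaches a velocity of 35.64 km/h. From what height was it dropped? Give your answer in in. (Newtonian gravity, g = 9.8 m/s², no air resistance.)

v = 35.64 km/h × 0.2777777777777778 = 9.9 m/s
h = v² / (2g) = 9.9² / (2 × 9.8) = 5.00051 m
h = 5.00051 m / 0.0254 = 196.9 in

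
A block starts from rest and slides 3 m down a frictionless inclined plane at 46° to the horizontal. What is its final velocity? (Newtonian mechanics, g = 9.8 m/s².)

a = g sin(θ) = 9.8 × sin(46°) = 7.0495 m/s²
v = √(2ad) = √(2 × 7.0495 × 3) = 6.5 m/s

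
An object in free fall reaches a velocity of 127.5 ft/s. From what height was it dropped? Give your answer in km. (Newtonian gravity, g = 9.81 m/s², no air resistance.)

v = 127.5 ft/s × 0.3048 = 38.862 m/s
h = v² / (2g) = 38.862² / (2 × 9.81) = 76.9753 m
h = 76.9753 m / 1000.0 = 0.07698 km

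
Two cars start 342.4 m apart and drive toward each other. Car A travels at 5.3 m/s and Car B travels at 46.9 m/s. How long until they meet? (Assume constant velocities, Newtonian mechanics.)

Combined speed: v_combined = 5.3 + 46.9 = 52.2 m/s
Time to meet: t = d/v_combined = 342.4/52.2 = 6.56 s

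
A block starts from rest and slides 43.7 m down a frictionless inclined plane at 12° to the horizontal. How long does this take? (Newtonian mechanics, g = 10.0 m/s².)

a = g sin(θ) = 10.0 × sin(12°) = 2.0791 m/s²
t = √(2d/a) = √(2 × 43.7 / 2.0791) = 6.48 s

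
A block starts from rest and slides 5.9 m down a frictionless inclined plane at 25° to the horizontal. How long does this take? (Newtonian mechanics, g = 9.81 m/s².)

a = g sin(θ) = 9.81 × sin(25°) = 4.1459 m/s²
t = √(2d/a) = √(2 × 5.9 / 4.1459) = 1.69 s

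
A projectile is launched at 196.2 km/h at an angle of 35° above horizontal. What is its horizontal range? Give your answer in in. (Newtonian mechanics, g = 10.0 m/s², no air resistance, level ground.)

v₀ = 196.2 km/h × 0.2777777777777778 = 54.5 m/s
R = v₀² × sin(2θ) / g = 54.5² × sin(2 × 35°) / 10.0 = 2970.25 × 0.939693 / 10.0 = 279.112 m
R = 279.112 m / 0.0254 = 10990 in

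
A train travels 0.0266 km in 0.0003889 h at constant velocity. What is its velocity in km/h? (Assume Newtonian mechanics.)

d = 0.0266 km × 1000.0 = 26.6 m
t = 0.0003889 h × 3600.0 = 1.40004 s
v = d / t = 26.6 / 1.40004 = 18.9995 m/s
v = 18.9995 m/s / 0.2777777777777778 = 68.4 km/h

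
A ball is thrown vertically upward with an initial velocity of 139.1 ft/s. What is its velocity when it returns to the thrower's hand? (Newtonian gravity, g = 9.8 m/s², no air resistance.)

By conservation of energy (no air resistance), the ball returns to the throw height with the same speed as launch, but directed downward.
|v_ground| = v₀ = 139.1 ft/s
v_ground = 139.1 ft/s (downward)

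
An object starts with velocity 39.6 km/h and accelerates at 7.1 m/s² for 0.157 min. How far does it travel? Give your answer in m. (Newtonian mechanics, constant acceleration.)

v₀ = 39.6 km/h × 0.2777777777777778 = 11.0 m/s
t = 0.157 min × 60.0 = 9.42 s
d = v₀ × t + ½ × a × t² = 11.0 × 9.42 + 0.5 × 7.1 × 9.42² = 418.6 m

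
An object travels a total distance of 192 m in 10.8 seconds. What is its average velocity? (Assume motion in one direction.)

v_avg = Δd / Δt = 192 / 10.8 = 17.78 m/s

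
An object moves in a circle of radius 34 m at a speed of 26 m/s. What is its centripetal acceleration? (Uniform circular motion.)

a_c = v²/r = 26²/34 = 676/34 = 19.88 m/s²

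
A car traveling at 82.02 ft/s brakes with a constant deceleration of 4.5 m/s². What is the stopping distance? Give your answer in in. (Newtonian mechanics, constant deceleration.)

v₀ = 82.02 ft/s × 0.3048 = 24.9997 m/s
d = v₀² / (2a) = 24.9997² / (2 × 4.5) = 624.985 / 9.0 = 69.4428 m
d = 69.4428 m / 0.0254 = 2734 in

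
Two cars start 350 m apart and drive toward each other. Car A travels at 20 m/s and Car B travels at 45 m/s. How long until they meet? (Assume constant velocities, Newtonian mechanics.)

Combined speed: v_combined = 20 + 45 = 65 m/s
Time to meet: t = d/v_combined = 350/65 = 5.38 s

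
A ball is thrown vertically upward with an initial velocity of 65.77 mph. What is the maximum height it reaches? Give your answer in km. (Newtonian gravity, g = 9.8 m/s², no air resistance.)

v₀ = 65.77 mph × 0.44704 = 29.4018 m/s
h_max = v₀² / (2g) = 29.4018² / (2 × 9.8) = 864.466 / 19.6 = 44.1054 m
h_max = 44.1054 m / 1000.0 = 0.04411 km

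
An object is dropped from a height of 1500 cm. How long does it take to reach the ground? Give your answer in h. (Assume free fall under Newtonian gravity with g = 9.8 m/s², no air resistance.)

h = 1500 cm × 0.01 = 15.0 m
t = √(2h/g) = √(2 × 15.0 / 9.8) = 1.74964 s
t = 1.74964 s / 3600.0 = 0.000486 h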